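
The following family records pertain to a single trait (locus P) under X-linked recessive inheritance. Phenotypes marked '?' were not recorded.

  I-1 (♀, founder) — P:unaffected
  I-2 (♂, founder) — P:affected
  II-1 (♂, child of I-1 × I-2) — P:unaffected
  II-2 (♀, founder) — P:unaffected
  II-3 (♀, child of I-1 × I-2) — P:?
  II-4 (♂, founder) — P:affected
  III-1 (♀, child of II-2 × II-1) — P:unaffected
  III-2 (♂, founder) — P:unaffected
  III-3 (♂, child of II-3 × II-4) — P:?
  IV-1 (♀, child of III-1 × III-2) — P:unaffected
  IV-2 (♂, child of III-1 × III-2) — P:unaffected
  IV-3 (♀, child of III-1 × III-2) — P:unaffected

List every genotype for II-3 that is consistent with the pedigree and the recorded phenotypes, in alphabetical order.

P/I-1 un ·: X^PX^P|X^PX^p
P/I-2 aff ·: X^pY
P/II-1 un I-1×I-2: X^PY
P/II-2 un ·: X^PX^P|X^PX^p
P/II-3 ? I-1×I-2: X^PX^p|X^pX^p
P/II-4 aff ·: X^pY
P/III-1 un II-2×II-1: X^PX^P|X^PX^p
P/III-2 un ·: X^PY
P/III-3 ? II-3×II-4: X^PY|X^pY
P/IV-1 un III-1×III-2: X^PX^P|X^PX^p
P/IV-2 un III-1×III-2: X^PY
P/IV-3 un III-1×III-2: X^PX^P|X^PX^p
⇒ P over [I-1,I-2,II-1,II-2,II-3,II-4,III-1,III-2,III-3,IV-1,IV-2,IV-3]: 30 consistent

II-3 ∈ {X^PX^p, X^pX^p}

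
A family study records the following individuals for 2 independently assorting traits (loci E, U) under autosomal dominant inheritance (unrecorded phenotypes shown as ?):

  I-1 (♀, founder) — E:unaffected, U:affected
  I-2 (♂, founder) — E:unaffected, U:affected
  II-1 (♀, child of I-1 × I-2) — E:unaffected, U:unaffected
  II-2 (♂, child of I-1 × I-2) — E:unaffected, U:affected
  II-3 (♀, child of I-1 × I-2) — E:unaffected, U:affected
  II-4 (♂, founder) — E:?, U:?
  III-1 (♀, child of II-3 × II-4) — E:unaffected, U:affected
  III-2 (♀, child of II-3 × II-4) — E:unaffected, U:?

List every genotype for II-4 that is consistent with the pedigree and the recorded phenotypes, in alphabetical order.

E/I-1 un ·: ee
E/I-2 un ·: ee
E/II-1 un I-1×I-2: ee
E/II-2 un I-1×I-2: ee
E/II-3 un I-1×I-2: ee
E/II-4 ? ·: ee|Ee
E/III-1 un II-3×II-4: ee
E/III-2 un II-3×II-4: ee
⇒ E over [I-1,I-2,II-1,II-2,II-3,II-4,III-1,III-2]: 2 consistent
U/I-1 aff ·: Uu
U/I-2 aff ·: Uu
U/II-1 un I-1×I-2: uu
U/II-2 aff I-1×I-2: Uu|UU
U/II-3 aff I-1×I-2: Uu|UU
U/II-4 ? ·: uu|Uu|UU
U/III-1 aff II-3×II-4: Uu|UU
U/III-2 ? II-3×II-4: uu|Uu|UU
⇒ U over [I-1,I-2,II-1,II-2,II-3,II-4,III-1,III-2]: 36 consistent

II-4 ∈ {Ee UU, Ee Uu, Ee uu, ee UU, ee Uu, ee uu}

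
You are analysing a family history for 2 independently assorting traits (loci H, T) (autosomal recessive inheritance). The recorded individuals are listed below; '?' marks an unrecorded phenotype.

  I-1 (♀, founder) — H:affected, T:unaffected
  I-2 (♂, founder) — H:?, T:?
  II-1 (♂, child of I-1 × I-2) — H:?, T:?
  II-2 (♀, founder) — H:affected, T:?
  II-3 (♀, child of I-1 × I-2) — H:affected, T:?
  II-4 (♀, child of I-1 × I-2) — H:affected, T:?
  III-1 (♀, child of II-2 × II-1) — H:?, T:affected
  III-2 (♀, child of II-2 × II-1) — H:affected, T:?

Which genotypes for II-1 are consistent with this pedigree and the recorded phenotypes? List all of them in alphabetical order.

H/I-1 aff ·: hh
H/I-2 ? ·: Hh|hh
H/II-1 ? I-1×I-2: Hh|hh
H/II-2 aff ·: hh
H/II-3 aff I-1×I-2: hh
H/II-4 aff I-1×I-2: hh
H/III-1 ? II-2×II-1: Hh|hh
H/III-2 aff II-2×II-1: hh
⇒ H over [I-1,I-2,II-1,II-2,II-3,II-4,III-1,III-2]: 4 consistent
T/I-1 un ·: TT|Tt
T/I-2 ? ·: TT|Tt|tt
T/II-1 ? I-1×I-2: Tt|tt
T/II-2 ? ·: Tt|tt
T/II-3 ? I-1×I-2: TT|Tt|tt
T/II-4 ? I-1×I-2: TT|Tt|tt
T/III-1 aff II-2×II-1: tt
T/III-2 ? II-2×II-1: TT|Tt|tt
⇒ T over [I-1,I-2,II-1,II-2,II-3,II-4,III-1,III-2]: 149 consistent

II-1 ∈ {Hh Tt, Hh tt, hh Tt, hh tt}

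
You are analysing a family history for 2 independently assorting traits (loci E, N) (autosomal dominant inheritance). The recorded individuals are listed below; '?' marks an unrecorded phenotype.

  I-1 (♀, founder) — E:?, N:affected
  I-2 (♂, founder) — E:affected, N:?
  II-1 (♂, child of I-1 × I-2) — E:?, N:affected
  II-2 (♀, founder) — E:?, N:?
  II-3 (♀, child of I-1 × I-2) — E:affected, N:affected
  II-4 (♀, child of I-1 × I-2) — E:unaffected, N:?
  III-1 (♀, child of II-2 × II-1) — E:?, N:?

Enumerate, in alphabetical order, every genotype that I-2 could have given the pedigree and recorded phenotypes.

E/I-1 ? ·: ee|Ee
E/I-2 aff ·: Ee
E/II-1 ? I-1×I-2: ee|Ee|EE
E/II-2 ? ·: ee|Ee|EE
E/II-3 aff I-1×I-2: Ee|EE
E/II-4 un I-1×I-2: ee
E/III-1 ? II-2×II-1: ee|Ee|EE
⇒ E over [I-1,I-2,II-1,II-2,II-3,II-4,III-1]: 41 consistent
N/I-1 aff ·: Nn|NN
N/I-2 ? ·: nn|Nn|NN
N/II-1 aff I-1×I-2: Nn|NN
N/II-2 ? ·: nn|Nn|NN
N/II-3 aff I-1×I-2: Nn|NN
N/II-4 ? I-1×I-2: nn|Nn|NN
N/III-1 ? II-2×II-1: nn|Nn|NN
⇒ N over [I-1,I-2,II-1,II-2,II-3,II-4,III-1]: 179 consistent

I-2 ∈ {Ee NN, Ee Nn, Ee nn}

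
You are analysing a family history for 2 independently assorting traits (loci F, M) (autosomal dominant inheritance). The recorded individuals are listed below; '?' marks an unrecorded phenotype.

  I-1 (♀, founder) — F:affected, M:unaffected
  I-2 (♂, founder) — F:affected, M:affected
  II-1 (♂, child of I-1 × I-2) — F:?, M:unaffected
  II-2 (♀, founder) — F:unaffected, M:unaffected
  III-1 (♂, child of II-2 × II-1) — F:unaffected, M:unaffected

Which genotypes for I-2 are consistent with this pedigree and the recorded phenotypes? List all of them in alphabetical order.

F/I-1 aff ·: Ff|FF
F/I-2 aff ·: Ff|FF
F/II-1 ? I-1×I-2: ff|Ff
F/II-2 un ·: ff
F/III-1 un II-2×II-1: ff
⇒ F over [I-1,I-2,II-1,II-2,III-1]: 4 consistent
M/I-1 un ·: mm
M/I-2 aff ·: Mm
M/II-1 un I-1×I-2: mm
M/II-2 un ·: mm
M/III-1 un II-2×II-1: mm
⇒ M over [I-1,I-2,II-1,II-2,III-1]: 1 consistent

I-2 ∈ {FF Mm, Ff Mm}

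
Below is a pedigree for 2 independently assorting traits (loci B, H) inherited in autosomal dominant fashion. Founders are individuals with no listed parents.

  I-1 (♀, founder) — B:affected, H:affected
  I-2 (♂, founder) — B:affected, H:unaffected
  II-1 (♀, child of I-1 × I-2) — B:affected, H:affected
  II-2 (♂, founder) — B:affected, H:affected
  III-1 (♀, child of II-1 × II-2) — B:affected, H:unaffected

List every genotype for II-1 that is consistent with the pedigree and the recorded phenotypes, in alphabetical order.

B/I-1 aff ·: Bb|BB
B/I-2 aff ·: Bb|BB
B/II-1 aff I-1×I-2: Bb|BB
B/II-2 aff ·: Bb|BB
B/III-1 aff II-1×II-2: Bb|BB
⇒ B over [I-1,I-2,II-1,II-2,III-1]: 24 consistent
H/I-1 aff ·: Hh|HH
H/I-2 un ·: hh
H/II-1 aff I-1×I-2: Hh
H/II-2 aff ·: Hh
H/III-1 un II-1×II-2: hh
⇒ H over [I-1,I-2,II-1,II-2,III-1]: 2 consistent

II-1 ∈ {BB Hh, Bb Hh}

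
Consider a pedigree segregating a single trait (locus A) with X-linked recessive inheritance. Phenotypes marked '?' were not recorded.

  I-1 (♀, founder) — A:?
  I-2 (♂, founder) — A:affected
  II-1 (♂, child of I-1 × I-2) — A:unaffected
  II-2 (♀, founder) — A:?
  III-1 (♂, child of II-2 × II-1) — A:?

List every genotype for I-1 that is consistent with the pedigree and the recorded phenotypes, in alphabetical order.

A/I-1 ? ·: X^AX^A|X^AX^a
A/I-2 aff ·: X^aY
A/II-1 un I-1×I-2: X^AY
A/II-2 ? ·: X^AX^A|X^AX^a|X^aX^a
A/III-1 ? II-2×II-1: X^AY|X^aY
⇒ A over [I-1,I-2,II-1,II-2,III-1]: 8 consistent

I-1 ∈ {X^AX^A, X^AX^a}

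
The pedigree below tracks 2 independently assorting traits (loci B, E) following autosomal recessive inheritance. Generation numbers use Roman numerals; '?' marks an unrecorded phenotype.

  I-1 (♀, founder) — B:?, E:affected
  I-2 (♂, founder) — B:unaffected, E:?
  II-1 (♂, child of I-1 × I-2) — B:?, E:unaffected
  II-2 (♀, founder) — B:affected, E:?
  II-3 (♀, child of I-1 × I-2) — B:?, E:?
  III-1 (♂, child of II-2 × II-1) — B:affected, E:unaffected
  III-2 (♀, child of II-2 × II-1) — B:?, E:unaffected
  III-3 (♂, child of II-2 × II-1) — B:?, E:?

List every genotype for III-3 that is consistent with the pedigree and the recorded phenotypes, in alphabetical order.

B/I-1 ? ·: BB|Bb|bb
B/I-2 un ·: BB|Bb
B/II-1 ? I-1×I-2: Bb|bb
B/II-2 aff ·: bb
B/II-3 ? I-1×I-2: BB|Bb|bb
B/III-1 aff II-2×II-1: bb
B/III-2 ? II-2×II-1: Bb|bb
B/III-3 ? II-2×II-1: Bb|bb
⇒ B over [I-1,I-2,II-1,II-2,II-3,III-1,III-2,III-3]: 45 consistent
E/I-1 aff ·: ee
E/I-2 ? ·: EE|Ee
E/II-1 un I-1×I-2: Ee
E/II-2 ? ·: EE|Ee|ee
E/II-3 ? I-1×I-2: Ee|ee
E/III-1 un II-2×II-1: EE|Ee
E/III-2 un II-2×II-1: EE|Ee
E/III-3 ? II-2×II-1: EE|Ee|ee
⇒ E over [I-1,I-2,II-1,II-2,II-3,III-1,III-2,III-3]: 66 consistent

III-3 ∈ {Bb EE, Bb Ee, Bb ee, bb EE, bb Ee, bb ee}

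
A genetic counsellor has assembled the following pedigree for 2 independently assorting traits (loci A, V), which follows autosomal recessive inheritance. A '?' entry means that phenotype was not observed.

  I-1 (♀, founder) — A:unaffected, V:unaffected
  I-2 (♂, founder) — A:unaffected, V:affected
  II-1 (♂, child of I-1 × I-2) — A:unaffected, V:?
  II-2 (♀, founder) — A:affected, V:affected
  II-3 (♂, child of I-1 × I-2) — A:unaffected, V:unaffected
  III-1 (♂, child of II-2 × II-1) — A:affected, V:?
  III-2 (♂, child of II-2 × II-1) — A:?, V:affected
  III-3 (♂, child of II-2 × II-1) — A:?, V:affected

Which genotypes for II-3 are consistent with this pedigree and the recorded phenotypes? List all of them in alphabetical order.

II-3 ∈ {AA Vv, Aa Vv}

A/I-1 un ·: AA|Aa
A/I-2 un ·: AA|Aa
A/II-1 un I-1×I-2: Aa
A/II-2 aff ·: aa
A/II-3 un I-1×I-2: AA|Aa
A/III-1 aff II-2×II-1: aa
A/III-2 ? II-2×II-1: Aa|aa
A/III-3 ? II-2×II-1: Aa|aa
⇒ A over [I-1,I-2,II-1,II-2,II-3,III-1,III-2,III-3]: 24 consistent
V/I-1 un ·: VV|Vv
V/I-2 aff ·: vv
V/II-1 ? I-1×I-2: Vv|vv
V/II-2 aff ·: vv
V/II-3 un I-1×I-2: Vv
V/III-1 ? II-2×II-1: Vv|vv
V/III-2 aff II-2×II-1: vv
V/III-3 aff II-2×II-1: vv
⇒ V over [I-1,I-2,II-1,II-2,II-3,III-1,III-2,III-3]: 5 consistent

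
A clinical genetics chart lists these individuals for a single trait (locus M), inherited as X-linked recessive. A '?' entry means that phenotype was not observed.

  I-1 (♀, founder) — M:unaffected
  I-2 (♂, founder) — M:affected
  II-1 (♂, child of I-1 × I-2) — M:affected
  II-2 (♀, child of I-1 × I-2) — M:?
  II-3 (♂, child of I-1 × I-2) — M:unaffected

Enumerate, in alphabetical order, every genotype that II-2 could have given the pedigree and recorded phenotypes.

II-2 ∈ {X^MX^m, X^mX^m}

M/I-1 un ·: X^MX^m
M/I-2 aff ·: X^mY
M/II-1 aff I-1×I-2: X^mY
M/II-2 ? I-1×I-2: X^MX^m|X^mX^m
M/II-3 un I-1×I-2: X^MY
⇒ M over [I-1,I-2,II-1,II-2,II-3]: 2 consistent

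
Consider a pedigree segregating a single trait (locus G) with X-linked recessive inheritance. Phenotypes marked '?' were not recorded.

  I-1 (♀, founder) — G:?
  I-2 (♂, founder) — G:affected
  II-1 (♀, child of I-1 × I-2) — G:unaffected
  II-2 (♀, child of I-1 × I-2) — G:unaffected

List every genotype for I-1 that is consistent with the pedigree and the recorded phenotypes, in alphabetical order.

G/I-1 ? ·: X^GX^G|X^GX^g
G/I-2 aff ·: X^gY
G/II-1 un I-1×I-2: X^GX^g
G/II-2 un I-1×I-2: X^GX^g
⇒ G over [I-1,I-2,II-1,II-2]: 2 consistent

I-1 ∈ {X^GX^G, X^GX^g}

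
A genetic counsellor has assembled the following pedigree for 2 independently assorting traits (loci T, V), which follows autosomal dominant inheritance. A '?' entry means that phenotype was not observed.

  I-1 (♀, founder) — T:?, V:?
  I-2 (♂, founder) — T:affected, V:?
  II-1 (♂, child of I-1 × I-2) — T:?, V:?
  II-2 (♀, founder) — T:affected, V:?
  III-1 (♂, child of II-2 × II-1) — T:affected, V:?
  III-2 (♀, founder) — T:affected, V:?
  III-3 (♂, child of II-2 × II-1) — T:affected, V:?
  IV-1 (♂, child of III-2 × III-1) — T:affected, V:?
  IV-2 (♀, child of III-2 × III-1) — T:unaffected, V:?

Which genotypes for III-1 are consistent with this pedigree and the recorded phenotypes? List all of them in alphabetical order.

III-1 ∈ {Tt VV, Tt Vv, Tt vv}

T/I-1 ? ·: tt|Tt|TT
T/I-2 aff ·: Tt|TT
T/II-1 ? I-1×I-2: tt|Tt|TT
T/II-2 aff ·: Tt|TT
T/III-1 aff II-2×II-1: Tt
T/III-2 aff ·: Tt
T/III-3 aff II-2×II-1: Tt|TT
T/IV-1 aff III-2×III-1: Tt|TT
T/IV-2 un III-2×III-1: tt
⇒ T over [I-1,I-2,II-1,II-2,III-1,III-2,III-3,IV-1,IV-2]: 64 consistent
V/I-1 ? ·: vv|Vv|VV
V/I-2 ? ·: vv|Vv|VV
V/II-1 ? I-1×I-2: vv|Vv|VV
V/II-2 ? ·: vv|Vv|VV
V/III-1 ? II-2×II-1: vv|Vv|VV
V/III-2 ? ·: vv|Vv|VV
V/III-3 ? II-2×II-1: vv|Vv|VV
V/IV-1 ? III-2×III-1: vv|Vv|VV
V/IV-2 ? III-2×III-1: vv|Vv|VV
⇒ V over [I-1,I-2,II-1,II-2,III-1,III-2,III-3,IV-1,IV-2]: 1805 consistent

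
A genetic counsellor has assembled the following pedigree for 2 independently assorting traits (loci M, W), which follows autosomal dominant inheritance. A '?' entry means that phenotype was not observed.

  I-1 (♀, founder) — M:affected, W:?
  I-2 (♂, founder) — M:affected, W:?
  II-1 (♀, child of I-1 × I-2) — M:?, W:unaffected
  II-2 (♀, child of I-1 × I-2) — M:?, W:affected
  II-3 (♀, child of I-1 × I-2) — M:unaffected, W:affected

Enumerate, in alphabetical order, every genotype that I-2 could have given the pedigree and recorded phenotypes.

I-2 ∈ {Mm Ww, Mm ww}

M/I-1 aff ·: Mm
M/I-2 aff ·: Mm
M/II-1 ? I-1×I-2: mm|Mm|MM
M/II-2 ? I-1×I-2: mm|Mm|MM
M/II-3 un I-1×I-2: mm
⇒ M over [I-1,I-2,II-1,II-2,II-3]: 9 consistent
W/I-1 ? ·: ww|Ww
W/I-2 ? ·: ww|Ww
W/II-1 un I-1×I-2: ww
W/II-2 aff I-1×I-2: Ww|WW
W/II-3 aff I-1×I-2: Ww|WW
⇒ W over [I-1,I-2,II-1,II-2,II-3]: 6 consistent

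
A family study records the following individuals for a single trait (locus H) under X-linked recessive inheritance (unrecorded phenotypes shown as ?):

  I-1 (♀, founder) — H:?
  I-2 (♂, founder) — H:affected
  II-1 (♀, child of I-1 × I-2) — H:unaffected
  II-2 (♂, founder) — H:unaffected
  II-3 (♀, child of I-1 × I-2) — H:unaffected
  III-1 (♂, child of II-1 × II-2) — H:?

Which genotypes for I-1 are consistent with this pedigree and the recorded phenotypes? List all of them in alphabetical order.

I-1 ∈ {X^HX^H, X^HX^h}

H/I-1 ? ·: X^HX^H|X^HX^h
H/I-2 aff ·: X^hY
H/II-1 un I-1×I-2: X^HX^h
H/II-2 un ·: X^HY
H/II-3 un I-1×I-2: X^HX^h
H/III-1 ? II-1×II-2: X^HY|X^hY
⇒ H over [I-1,I-2,II-1,II-2,II-3,III-1]: 4 consistent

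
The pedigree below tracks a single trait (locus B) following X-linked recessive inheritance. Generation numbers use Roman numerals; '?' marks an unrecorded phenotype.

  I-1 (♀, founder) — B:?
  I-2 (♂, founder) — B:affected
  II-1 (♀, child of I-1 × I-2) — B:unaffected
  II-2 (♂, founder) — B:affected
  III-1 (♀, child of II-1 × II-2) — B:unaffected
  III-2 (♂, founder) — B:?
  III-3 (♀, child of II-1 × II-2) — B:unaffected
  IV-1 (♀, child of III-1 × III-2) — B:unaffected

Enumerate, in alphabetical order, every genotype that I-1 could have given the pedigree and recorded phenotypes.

B/I-1 ? ·: X^BX^B|X^BX^b
B/I-2 aff ·: X^bY
B/II-1 un I-1×I-2: X^BX^b
B/II-2 aff ·: X^bY
B/III-1 un II-1×II-2: X^BX^b
B/III-2 ? ·: X^BY|X^bY
B/III-3 un II-1×II-2: X^BX^b
B/IV-1 un III-1×III-2: X^BX^B|X^BX^b
⇒ B over [I-1,I-2,II-1,II-2,III-1,III-2,III-3,IV-1]: 6 consistent

I-1 ∈ {X^BX^B, X^BX^b}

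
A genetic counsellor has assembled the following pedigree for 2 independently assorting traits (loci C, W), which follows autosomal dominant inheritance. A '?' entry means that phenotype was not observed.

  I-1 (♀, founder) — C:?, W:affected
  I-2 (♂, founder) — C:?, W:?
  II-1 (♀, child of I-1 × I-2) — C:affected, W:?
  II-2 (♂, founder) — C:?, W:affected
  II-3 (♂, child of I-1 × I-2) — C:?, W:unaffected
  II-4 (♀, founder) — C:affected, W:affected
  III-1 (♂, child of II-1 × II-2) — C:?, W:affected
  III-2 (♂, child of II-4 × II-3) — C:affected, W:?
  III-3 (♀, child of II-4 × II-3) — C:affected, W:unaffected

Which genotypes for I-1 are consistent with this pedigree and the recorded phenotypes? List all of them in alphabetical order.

I-1 ∈ {CC Ww, Cc Ww, cc Ww}

C/I-1 ? ·: cc|Cc|CC
C/I-2 ? ·: cc|Cc|CC
C/II-1 aff I-1×I-2: Cc|CC
C/II-2 ? ·: cc|Cc|CC
C/II-3 ? I-1×I-2: cc|Cc|CC
C/II-4 aff ·: Cc|CC
C/III-1 ? II-1×II-2: cc|Cc|CC
C/III-2 aff II-4×II-3: Cc|CC
C/III-3 aff II-4×II-3: Cc|CC
⇒ C over [I-1,I-2,II-1,II-2,II-3,II-4,III-1,III-2,III-3]: 723 consistent
W/I-1 aff ·: Ww
W/I-2 ? ·: ww|Ww
W/II-1 ? I-1×I-2: ww|Ww|WW
W/II-2 aff ·: Ww|WW
W/II-3 un I-1×I-2: ww
W/II-4 aff ·: Ww
W/III-1 aff II-1×II-2: Ww|WW
W/III-2 ? II-4×II-3: ww|Ww
W/III-3 un II-4×II-3: ww
⇒ W over [I-1,I-2,II-1,II-2,II-3,II-4,III-1,III-2,III-3]: 30 consistent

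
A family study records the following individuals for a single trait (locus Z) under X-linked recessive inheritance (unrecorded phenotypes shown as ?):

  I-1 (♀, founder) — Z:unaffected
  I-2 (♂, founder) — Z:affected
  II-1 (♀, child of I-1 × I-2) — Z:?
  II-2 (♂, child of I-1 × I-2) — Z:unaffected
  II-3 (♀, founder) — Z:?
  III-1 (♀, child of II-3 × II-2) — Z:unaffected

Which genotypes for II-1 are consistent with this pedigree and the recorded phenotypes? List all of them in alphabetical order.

Z/I-1 un ·: X^ZX^Z|X^ZX^z
Z/I-2 aff ·: X^zY
Z/II-1 ? I-1×I-2: X^ZX^z|X^zX^z
Z/II-2 un I-1×I-2: X^ZY
Z/II-3 ? ·: X^ZX^Z|X^ZX^z|X^zX^z
Z/III-1 un II-3×II-2: X^ZX^Z|X^ZX^z
⇒ Z over [I-1,I-2,II-1,II-2,II-3,III-1]: 12 consistent

II-1 ∈ {X^ZX^z, X^zX^z}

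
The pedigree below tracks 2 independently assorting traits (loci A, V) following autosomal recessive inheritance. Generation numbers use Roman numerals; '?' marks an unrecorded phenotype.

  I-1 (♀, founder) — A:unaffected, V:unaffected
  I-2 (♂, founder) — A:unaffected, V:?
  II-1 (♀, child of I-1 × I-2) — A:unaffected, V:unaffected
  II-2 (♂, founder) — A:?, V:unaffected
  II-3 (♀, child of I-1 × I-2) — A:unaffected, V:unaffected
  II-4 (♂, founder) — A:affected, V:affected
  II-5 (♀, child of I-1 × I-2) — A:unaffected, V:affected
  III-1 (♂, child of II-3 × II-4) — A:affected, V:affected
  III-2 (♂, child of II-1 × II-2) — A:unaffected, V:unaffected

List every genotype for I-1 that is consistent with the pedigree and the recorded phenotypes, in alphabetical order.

I-1 ∈ {AA Vv, Aa Vv}

A/I-1 un ·: AA|Aa
A/I-2 un ·: AA|Aa
A/II-1 un I-1×I-2: AA|Aa
A/II-2 ? ·: AA|Aa|aa
A/II-3 un I-1×I-2: Aa
A/II-4 aff ·: aa
A/II-5 un I-1×I-2: AA|Aa
A/III-1 aff II-3×II-4: aa
A/III-2 un II-1×II-2: AA|Aa
⇒ A over [I-1,I-2,II-1,II-2,II-3,II-4,II-5,III-1,III-2]: 54 consistent
V/I-1 un ·: Vv
V/I-2 ? ·: Vv|vv
V/II-1 un I-1×I-2: VV|Vv
V/II-2 un ·: VV|Vv
V/II-3 un I-1×I-2: Vv
V/II-4 aff ·: vv
V/II-5 aff I-1×I-2: vv
V/III-1 aff II-3×II-4: vv
V/III-2 un II-1×II-2: VV|Vv
⇒ V over [I-1,I-2,II-1,II-2,II-3,II-4,II-5,III-1,III-2]: 11 consistent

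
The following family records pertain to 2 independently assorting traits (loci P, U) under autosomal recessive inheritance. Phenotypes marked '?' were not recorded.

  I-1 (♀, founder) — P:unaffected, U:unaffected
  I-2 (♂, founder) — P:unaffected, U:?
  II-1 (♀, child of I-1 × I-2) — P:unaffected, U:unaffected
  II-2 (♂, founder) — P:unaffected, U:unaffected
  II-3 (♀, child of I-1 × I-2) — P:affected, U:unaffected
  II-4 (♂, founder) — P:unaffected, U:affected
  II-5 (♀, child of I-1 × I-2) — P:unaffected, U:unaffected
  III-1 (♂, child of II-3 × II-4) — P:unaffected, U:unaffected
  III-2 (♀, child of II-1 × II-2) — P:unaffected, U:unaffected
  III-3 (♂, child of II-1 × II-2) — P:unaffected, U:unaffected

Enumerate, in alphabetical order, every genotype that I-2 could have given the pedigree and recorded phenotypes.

I-2 ∈ {Pp UU, Pp Uu, Pp uu}

P/I-1 un ·: Pp
P/I-2 un ·: Pp
P/II-1 un I-1×I-2: PP|Pp
P/II-2 un ·: PP|Pp
P/II-3 aff I-1×I-2: pp
P/II-4 un ·: PP|Pp
P/II-5 un I-1×I-2: PP|Pp
P/III-1 un II-3×II-4: Pp
P/III-2 un II-1×II-2: PP|Pp
P/III-3 un II-1×II-2: PP|Pp
⇒ P over [I-1,I-2,II-1,II-2,II-3,II-4,II-5,III-1,III-2,III-3]: 52 consistent
U/I-1 un ·: UU|Uu
U/I-2 ? ·: UU|Uu|uu
U/II-1 un I-1×I-2: UU|Uu
U/II-2 un ·: UU|Uu
U/II-3 un I-1×I-2: UU|Uu
U/II-4 aff ·: uu
U/II-5 un I-1×I-2: UU|Uu
U/III-1 un II-3×II-4: Uu
U/III-2 un II-1×II-2: UU|Uu
U/III-3 un II-1×II-2: UU|Uu
⇒ U over [I-1,I-2,II-1,II-2,II-3,II-4,II-5,III-1,III-2,III-3]: 177 consistent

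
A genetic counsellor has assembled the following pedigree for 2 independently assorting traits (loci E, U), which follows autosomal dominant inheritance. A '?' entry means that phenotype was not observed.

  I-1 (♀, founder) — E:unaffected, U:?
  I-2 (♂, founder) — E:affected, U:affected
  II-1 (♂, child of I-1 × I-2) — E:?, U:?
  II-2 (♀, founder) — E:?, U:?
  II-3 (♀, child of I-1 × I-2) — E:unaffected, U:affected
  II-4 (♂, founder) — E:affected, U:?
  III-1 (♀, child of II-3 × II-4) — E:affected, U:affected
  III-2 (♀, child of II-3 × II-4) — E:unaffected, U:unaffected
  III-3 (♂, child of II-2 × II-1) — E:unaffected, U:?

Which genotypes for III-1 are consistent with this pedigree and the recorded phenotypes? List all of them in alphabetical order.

III-1 ∈ {Ee UU, Ee Uu}

E/I-1 un ·: ee
E/I-2 aff ·: Ee
E/II-1 ? I-1×I-2: ee|Ee
E/II-2 ? ·: ee|Ee
E/II-3 un I-1×I-2: ee
E/II-4 aff ·: Ee
E/III-1 aff II-3×II-4: Ee
E/III-2 un II-3×II-4: ee
E/III-3 un II-2×II-1: ee
⇒ E over [I-1,I-2,II-1,II-2,II-3,II-4,III-1,III-2,III-3]: 4 consistent
U/I-1 ? ·: uu|Uu|UU
U/I-2 aff ·: Uu|UU
U/II-1 ? I-1×I-2: uu|Uu|UU
U/II-2 ? ·: uu|Uu|UU
U/II-3 aff I-1×I-2: Uu
U/II-4 ? ·: uu|Uu
U/III-1 aff II-3×II-4: Uu|UU
U/III-2 un II-3×II-4: uu
U/III-3 ? II-2×II-1: uu|Uu|UU
⇒ U over [I-1,I-2,II-1,II-2,II-3,II-4,III-1,III-2,III-3]: 165 consistent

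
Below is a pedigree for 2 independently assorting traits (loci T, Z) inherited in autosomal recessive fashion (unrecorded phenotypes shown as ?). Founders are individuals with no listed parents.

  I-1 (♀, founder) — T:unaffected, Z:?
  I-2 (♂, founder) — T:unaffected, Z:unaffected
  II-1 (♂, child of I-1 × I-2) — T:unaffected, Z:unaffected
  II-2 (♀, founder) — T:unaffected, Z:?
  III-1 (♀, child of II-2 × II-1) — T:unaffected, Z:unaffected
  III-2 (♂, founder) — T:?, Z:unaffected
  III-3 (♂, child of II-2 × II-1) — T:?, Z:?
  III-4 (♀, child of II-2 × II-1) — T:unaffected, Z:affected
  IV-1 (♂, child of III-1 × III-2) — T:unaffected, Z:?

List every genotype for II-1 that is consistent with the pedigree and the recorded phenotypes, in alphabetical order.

II-1 ∈ {TT Zz, Tt Zz}

T/I-1 un ·: TT|Tt
T/I-2 un ·: TT|Tt
T/II-1 un I-1×I-2: TT|Tt
T/II-2 un ·: TT|Tt
T/III-1 un II-2×II-1: TT|Tt
T/III-2 ? ·: TT|Tt|tt
T/III-3 ? II-2×II-1: TT|Tt|tt
T/III-4 un II-2×II-1: TT|Tt
T/IV-1 un III-1×III-2: TT|Tt
⇒ T over [I-1,I-2,II-1,II-2,III-1,III-2,III-3,III-4,IV-1]: 430 consistent
Z/I-1 ? ·: ZZ|Zz|zz
Z/I-2 un ·: ZZ|Zz
Z/II-1 un I-1×I-2: Zz
Z/II-2 ? ·: Zz|zz
Z/III-1 un II-2×II-1: ZZ|Zz
Z/III-2 un ·: ZZ|Zz
Z/III-3 ? II-2×II-1: ZZ|Zz|zz
Z/III-4 aff II-2×II-1: zz
Z/IV-1 ? III-1×III-2: ZZ|Zz|zz
⇒ Z over [I-1,I-2,II-1,II-2,III-1,III-2,III-3,III-4,IV-1]: 170 consistent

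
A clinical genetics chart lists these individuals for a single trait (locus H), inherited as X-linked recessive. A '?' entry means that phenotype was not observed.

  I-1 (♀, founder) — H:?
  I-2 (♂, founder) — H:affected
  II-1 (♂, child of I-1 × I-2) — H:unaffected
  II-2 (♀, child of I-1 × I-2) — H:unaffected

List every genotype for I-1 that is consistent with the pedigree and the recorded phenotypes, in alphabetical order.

H/I-1 ? ·: X^HX^H|X^HX^h
H/I-2 aff ·: X^hY
H/II-1 un I-1×I-2: X^HY
H/II-2 un I-1×I-2: X^HX^h
⇒ H over [I-1,I-2,II-1,II-2]: 2 consistent

I-1 ∈ {X^HX^H, X^HX^h}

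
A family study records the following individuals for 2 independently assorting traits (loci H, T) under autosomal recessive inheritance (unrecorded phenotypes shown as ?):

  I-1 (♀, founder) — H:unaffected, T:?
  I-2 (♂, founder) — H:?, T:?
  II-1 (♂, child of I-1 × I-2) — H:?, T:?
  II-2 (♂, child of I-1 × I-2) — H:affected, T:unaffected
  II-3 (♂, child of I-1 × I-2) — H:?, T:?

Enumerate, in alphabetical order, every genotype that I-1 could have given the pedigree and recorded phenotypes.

I-1 ∈ {Hh TT, Hh Tt, Hh tt}

H/I-1 un ·: Hh
H/I-2 ? ·: Hh|hh
H/II-1 ? I-1×I-2: HH|Hh|hh
H/II-2 aff I-1×I-2: hh
H/II-3 ? I-1×I-2: HH|Hh|hh
⇒ H over [I-1,I-2,II-1,II-2,II-3]: 13 consistent
T/I-1 ? ·: TT|Tt|tt
T/I-2 ? ·: TT|Tt|tt
T/II-1 ? I-1×I-2: TT|Tt|tt
T/II-2 un I-1×I-2: TT|Tt
T/II-3 ? I-1×I-2: TT|Tt|tt
⇒ T over [I-1,I-2,II-1,II-2,II-3]: 45 consistent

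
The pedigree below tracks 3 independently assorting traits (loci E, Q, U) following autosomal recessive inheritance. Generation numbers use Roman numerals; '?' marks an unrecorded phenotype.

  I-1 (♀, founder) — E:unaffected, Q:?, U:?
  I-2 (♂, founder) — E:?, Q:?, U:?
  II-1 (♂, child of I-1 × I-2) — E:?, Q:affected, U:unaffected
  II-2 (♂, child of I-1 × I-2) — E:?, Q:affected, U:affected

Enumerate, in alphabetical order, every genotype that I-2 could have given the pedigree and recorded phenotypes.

E/I-1 un ·: EE|Ee
E/I-2 ? ·: EE|Ee|ee
E/II-1 ? I-1×I-2: EE|Ee|ee
E/II-2 ? I-1×I-2: EE|Ee|ee
⇒ E over [I-1,I-2,II-1,II-2]: 23 consistent
Q/I-1 ? ·: Qq|qq
Q/I-2 ? ·: Qq|qq
Q/II-1 aff I-1×I-2: qq
Q/II-2 aff I-1×I-2: qq
⇒ Q over [I-1,I-2,II-1,II-2]: 4 consistent
U/I-1 ? ·: Uu|uu
U/I-2 ? ·: Uu|uu
U/II-1 un I-1×I-2: UU|Uu
U/II-2 aff I-1×I-2: uu
⇒ U over [I-1,I-2,II-1,II-2]: 4 consistent

I-2 ∈ {EE Qq Uu, EE Qq uu, EE qq Uu, EE qq uu, Ee Qq Uu, Ee Qq uu, Ee qq Uu, Ee qq uu, ee Qq Uu, ee Qq uu, ee qq Uu, ee qq uu}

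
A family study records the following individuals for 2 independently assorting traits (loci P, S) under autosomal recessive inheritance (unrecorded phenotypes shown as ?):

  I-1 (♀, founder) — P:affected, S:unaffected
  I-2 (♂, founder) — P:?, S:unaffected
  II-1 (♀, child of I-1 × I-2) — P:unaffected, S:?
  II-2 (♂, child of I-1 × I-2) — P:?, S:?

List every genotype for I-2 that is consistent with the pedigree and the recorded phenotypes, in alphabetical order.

P/I-1 aff ·: pp
P/I-2 ? ·: PP|Pp
P/II-1 un I-1×I-2: Pp
P/II-2 ? I-1×I-2: Pp|pp
⇒ P over [I-1,I-2,II-1,II-2]: 3 consistent
S/I-1 un ·: SS|Ss
S/I-2 un ·: SS|Ss
S/II-1 ? I-1×I-2: SS|Ss|ss
S/II-2 ? I-1×I-2: SS|Ss|ss
⇒ S over [I-1,I-2,II-1,II-2]: 18 consistent

I-2 ∈ {PP SS, PP Ss, Pp SS, Pp Ss}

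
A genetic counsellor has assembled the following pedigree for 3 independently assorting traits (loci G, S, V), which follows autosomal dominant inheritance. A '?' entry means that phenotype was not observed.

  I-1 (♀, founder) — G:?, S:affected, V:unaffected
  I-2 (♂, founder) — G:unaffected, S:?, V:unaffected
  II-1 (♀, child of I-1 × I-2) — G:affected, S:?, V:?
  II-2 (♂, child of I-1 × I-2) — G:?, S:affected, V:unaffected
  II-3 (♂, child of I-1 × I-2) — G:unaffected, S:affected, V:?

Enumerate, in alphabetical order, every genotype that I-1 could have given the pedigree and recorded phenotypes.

I-1 ∈ {Gg SS vv, Gg Ss vv}

G/I-1 ? ·: Gg
G/I-2 un ·: gg
G/II-1 aff I-1×I-2: Gg
G/II-2 ? I-1×I-2: gg|Gg
G/II-3 un I-1×I-2: gg
⇒ G over [I-1,I-2,II-1,II-2,II-3]: 2 consistent
S/I-1 aff ·: Ss|SS
S/I-2 ? ·: ss|Ss|SS
S/II-1 ? I-1×I-2: ss|Ss|SS
S/II-2 aff I-1×I-2: Ss|SS
S/II-3 aff I-1×I-2: Ss|SS
⇒ S over [I-1,I-2,II-1,II-2,II-3]: 32 consistent
V/I-1 un ·: vv
V/I-2 un ·: vv
V/II-1 ? I-1×I-2: vv
V/II-2 un I-1×I-2: vv
V/II-3 ? I-1×I-2: vv
⇒ V over [I-1,I-2,II-1,II-2,II-3]: 1 consistent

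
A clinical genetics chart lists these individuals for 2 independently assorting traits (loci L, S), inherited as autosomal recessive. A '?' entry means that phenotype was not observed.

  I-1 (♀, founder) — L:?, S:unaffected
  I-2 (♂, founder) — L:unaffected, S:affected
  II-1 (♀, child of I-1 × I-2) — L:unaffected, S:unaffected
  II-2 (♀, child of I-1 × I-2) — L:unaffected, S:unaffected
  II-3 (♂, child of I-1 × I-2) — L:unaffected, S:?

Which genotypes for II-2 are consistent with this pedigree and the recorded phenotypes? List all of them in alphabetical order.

II-2 ∈ {LL Ss, Ll Ss}

L/I-1 ? ·: LL|Ll|ll
L/I-2 un ·: LL|Ll
L/II-1 un I-1×I-2: LL|Ll
L/II-2 un I-1×I-2: LL|Ll
L/II-3 un I-1×I-2: LL|Ll
⇒ L over [I-1,I-2,II-1,II-2,II-3]: 27 consistent
S/I-1 un ·: SS|Ss
S/I-2 aff ·: ss
S/II-1 un I-1×I-2: Ss
S/II-2 un I-1×I-2: Ss
S/II-3 ? I-1×I-2: Ss|ss
⇒ S over [I-1,I-2,II-1,II-2,II-3]: 3 consistent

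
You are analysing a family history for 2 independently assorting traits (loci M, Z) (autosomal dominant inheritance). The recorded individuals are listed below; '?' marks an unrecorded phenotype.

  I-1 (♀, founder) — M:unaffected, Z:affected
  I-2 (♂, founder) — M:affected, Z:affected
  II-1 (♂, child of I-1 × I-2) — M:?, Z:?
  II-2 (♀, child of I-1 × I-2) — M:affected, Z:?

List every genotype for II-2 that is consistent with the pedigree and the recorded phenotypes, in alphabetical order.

II-2 ∈ {Mm ZZ, Mm Zz, Mm zz}

M/I-1 un ·: mm
M/I-2 aff ·: Mm|MM
M/II-1 ? I-1×I-2: mm|Mm
M/II-2 aff I-1×I-2: Mm
⇒ M over [I-1,I-2,II-1,II-2]: 3 consistent
Z/I-1 aff ·: Zz|ZZ
Z/I-2 aff ·: Zz|ZZ
Z/II-1 ? I-1×I-2: zz|Zz|ZZ
Z/II-2 ? I-1×I-2: zz|Zz|ZZ
⇒ Z over [I-1,I-2,II-1,II-2]: 18 consistent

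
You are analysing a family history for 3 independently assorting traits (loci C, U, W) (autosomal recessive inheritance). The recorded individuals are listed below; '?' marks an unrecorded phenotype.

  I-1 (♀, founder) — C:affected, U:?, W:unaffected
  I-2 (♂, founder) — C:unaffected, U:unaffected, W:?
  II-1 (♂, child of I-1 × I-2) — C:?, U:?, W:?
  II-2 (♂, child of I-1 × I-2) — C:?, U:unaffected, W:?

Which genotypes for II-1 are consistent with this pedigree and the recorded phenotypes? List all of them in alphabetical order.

II-1 ∈ {Cc UU WW, Cc UU Ww, Cc UU ww, Cc Uu WW, Cc Uu Ww, Cc Uu ww, Cc uu WW, Cc uu Ww, Cc uu ww, cc UU WW, cc UU Ww, cc UU ww, cc Uu WW, cc Uu Ww, cc Uu ww, cc uu WW, cc uu Ww, cc uu ww}

C/I-1 aff ·: cc
C/I-2 un ·: CC|Cc
C/II-1 ? I-1×I-2: Cc|cc
C/II-2 ? I-1×I-2: Cc|cc
⇒ C over [I-1,I-2,II-1,II-2]: 5 consistent
U/I-1 ? ·: UU|Uu|uu
U/I-2 un ·: UU|Uu
U/II-1 ? I-1×I-2: UU|Uu|uu
U/II-2 un I-1×I-2: UU|Uu
⇒ U over [I-1,I-2,II-1,II-2]: 18 consistent
W/I-1 un ·: WW|Ww
W/I-2 ? ·: WW|Ww|ww
W/II-1 ? I-1×I-2: WW|Ww|ww
W/II-2 ? I-1×I-2: WW|Ww|ww
⇒ W over [I-1,I-2,II-1,II-2]: 23 consistent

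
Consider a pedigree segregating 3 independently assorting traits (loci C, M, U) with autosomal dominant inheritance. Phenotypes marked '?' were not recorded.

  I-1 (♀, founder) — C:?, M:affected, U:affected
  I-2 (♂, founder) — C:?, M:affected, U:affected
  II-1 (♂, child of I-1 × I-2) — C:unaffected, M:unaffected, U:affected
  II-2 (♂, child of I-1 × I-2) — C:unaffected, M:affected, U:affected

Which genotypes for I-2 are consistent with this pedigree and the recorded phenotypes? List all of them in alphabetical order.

C/I-1 ? ·: cc|Cc
C/I-2 ? ·: cc|Cc
C/II-1 un I-1×I-2: cc
C/II-2 un I-1×I-2: cc
⇒ C over [I-1,I-2,II-1,II-2]: 4 consistent
M/I-1 aff ·: Mm
M/I-2 aff ·: Mm
M/II-1 un I-1×I-2: mm
M/II-2 aff I-1×I-2: Mm|MM
⇒ M over [I-1,I-2,II-1,II-2]: 2 consistent
U/I-1 aff ·: Uu|UU
U/I-2 aff ·: Uu|UU
U/II-1 aff I-1×I-2: Uu|UU
U/II-2 aff I-1×I-2: Uu|UU
⇒ U over [I-1,I-2,II-1,II-2]: 13 consistent

I-2 ∈ {Cc Mm UU, Cc Mm Uu, cc Mm UU, cc Mm Uu}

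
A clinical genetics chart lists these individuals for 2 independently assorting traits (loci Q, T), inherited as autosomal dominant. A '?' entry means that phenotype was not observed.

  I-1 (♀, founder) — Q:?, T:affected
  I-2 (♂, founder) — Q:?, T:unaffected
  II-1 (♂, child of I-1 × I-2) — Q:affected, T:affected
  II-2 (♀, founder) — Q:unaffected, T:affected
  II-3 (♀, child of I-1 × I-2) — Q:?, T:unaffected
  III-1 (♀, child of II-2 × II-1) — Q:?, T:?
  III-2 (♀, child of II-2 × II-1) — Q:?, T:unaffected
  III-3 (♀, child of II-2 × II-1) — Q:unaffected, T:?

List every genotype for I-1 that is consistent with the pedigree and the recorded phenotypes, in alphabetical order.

I-1 ∈ {QQ Tt, Qq Tt, qq Tt}

Q/I-1 ? ·: qq|Qq|QQ
Q/I-2 ? ·: qq|Qq|QQ
Q/II-1 aff I-1×I-2: Qq
Q/II-2 un ·: qq
Q/II-3 ? I-1×I-2: qq|Qq|QQ
Q/III-1 ? II-2×II-1: qq|Qq
Q/III-2 ? II-2×II-1: qq|Qq
Q/III-3 un II-2×II-1: qq
⇒ Q over [I-1,I-2,II-1,II-2,II-3,III-1,III-2,III-3]: 52 consistent
T/I-1 aff ·: Tt
T/I-2 un ·: tt
T/II-1 aff I-1×I-2: Tt
T/II-2 aff ·: Tt
T/II-3 un I-1×I-2: tt
T/III-1 ? II-2×II-1: tt|Tt|TT
T/III-2 un II-2×II-1: tt
T/III-3 ? II-2×II-1: tt|Tt|TT
⇒ T over [I-1,I-2,II-1,II-2,II-3,III-1,III-2,III-3]: 9 consistent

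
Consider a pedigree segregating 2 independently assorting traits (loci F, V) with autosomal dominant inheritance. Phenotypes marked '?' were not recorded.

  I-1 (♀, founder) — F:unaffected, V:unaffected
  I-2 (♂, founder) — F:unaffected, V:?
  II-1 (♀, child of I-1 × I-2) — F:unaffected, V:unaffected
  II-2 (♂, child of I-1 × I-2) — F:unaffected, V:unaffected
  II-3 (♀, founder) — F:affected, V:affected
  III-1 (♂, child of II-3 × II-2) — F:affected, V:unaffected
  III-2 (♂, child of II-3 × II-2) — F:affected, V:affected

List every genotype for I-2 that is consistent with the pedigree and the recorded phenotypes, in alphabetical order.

F/I-1 un ·: ff
F/I-2 un ·: ff
F/II-1 un I-1×I-2: ff
F/II-2 un I-1×I-2: ff
F/II-3 aff ·: Ff|FF
F/III-1 aff II-3×II-2: Ff
F/III-2 aff II-3×II-2: Ff
⇒ F over [I-1,I-2,II-1,II-2,II-3,III-1,III-2]: 2 consistent
V/I-1 un ·: vv
V/I-2 ? ·: vv|Vv
V/II-1 un I-1×I-2: vv
V/II-2 un I-1×I-2: vv
V/II-3 aff ·: Vv
V/III-1 un II-3×II-2: vv
V/III-2 aff II-3×II-2: Vv
⇒ V over [I-1,I-2,II-1,II-2,II-3,III-1,III-2]: 2 consistent

I-2 ∈ {ff Vv, ff vv}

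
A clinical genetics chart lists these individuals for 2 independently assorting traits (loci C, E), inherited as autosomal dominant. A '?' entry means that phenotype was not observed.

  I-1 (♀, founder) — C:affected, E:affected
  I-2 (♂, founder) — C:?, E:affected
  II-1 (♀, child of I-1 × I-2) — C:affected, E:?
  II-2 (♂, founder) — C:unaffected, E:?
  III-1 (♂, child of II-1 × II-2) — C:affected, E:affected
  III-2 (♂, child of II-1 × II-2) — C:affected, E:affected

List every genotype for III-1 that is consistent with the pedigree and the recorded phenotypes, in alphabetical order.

III-1 ∈ {Cc EE, Cc Ee}

C/I-1 aff ·: Cc|CC
C/I-2 ? ·: cc|Cc|CC
C/II-1 aff I-1×I-2: Cc|CC
C/II-2 un ·: cc
C/III-1 aff II-1×II-2: Cc
C/III-2 aff II-1×II-2: Cc
⇒ C over [I-1,I-2,II-1,II-2,III-1,III-2]: 9 consistent
E/I-1 aff ·: Ee|EE
E/I-2 aff ·: Ee|EE
E/II-1 ? I-1×I-2: ee|Ee|EE
E/II-2 ? ·: ee|Ee|EE
E/III-1 aff II-1×II-2: Ee|EE
E/III-2 aff II-1×II-2: Ee|EE
⇒ E over [I-1,I-2,II-1,II-2,III-1,III-2]: 53 consistent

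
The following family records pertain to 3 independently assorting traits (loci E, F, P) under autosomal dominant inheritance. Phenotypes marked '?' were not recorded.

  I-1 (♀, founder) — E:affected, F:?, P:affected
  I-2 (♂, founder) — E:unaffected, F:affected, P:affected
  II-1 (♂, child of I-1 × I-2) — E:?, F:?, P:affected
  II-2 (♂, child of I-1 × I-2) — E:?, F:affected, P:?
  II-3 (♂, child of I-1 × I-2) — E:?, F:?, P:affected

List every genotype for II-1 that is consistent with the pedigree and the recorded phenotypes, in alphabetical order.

E/I-1 aff ·: Ee|EE
E/I-2 un ·: ee
E/II-1 ? I-1×I-2: ee|Ee
E/II-2 ? I-1×I-2: ee|Ee
E/II-3 ? I-1×I-2: ee|Ee
⇒ E over [I-1,I-2,II-1,II-2,II-3]: 9 consistent
F/I-1 ? ·: ff|Ff|FF
F/I-2 aff ·: Ff|FF
F/II-1 ? I-1×I-2: ff|Ff|FF
F/II-2 aff I-1×I-2: Ff|FF
F/II-3 ? I-1×I-2: ff|Ff|FF
⇒ F over [I-1,I-2,II-1,II-2,II-3]: 40 consistent
P/I-1 aff ·: Pp|PP
P/I-2 aff ·: Pp|PP
P/II-1 aff I-1×I-2: Pp|PP
P/II-2 ? I-1×I-2: pp|Pp|PP
P/II-3 aff I-1×I-2: Pp|PP
⇒ P over [I-1,I-2,II-1,II-2,II-3]: 29 consistent

II-1 ∈ {Ee FF PP, Ee FF Pp, Ee Ff PP, Ee Ff Pp, Ee ff PP, Ee ff Pp, ee FF PP, ee FF Pp, ee Ff PP, ee Ff Pp, ee ff PP, ee ff Pp}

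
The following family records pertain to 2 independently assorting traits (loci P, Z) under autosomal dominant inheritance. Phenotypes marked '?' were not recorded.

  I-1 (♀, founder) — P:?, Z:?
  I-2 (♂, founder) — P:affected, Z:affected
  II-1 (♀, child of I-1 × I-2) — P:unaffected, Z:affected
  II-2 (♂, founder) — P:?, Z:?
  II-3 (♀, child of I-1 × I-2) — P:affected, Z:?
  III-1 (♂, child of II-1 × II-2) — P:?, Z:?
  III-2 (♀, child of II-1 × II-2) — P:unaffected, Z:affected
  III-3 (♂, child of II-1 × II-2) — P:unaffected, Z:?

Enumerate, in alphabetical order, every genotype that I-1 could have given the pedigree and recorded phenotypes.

I-1 ∈ {Pp ZZ, Pp Zz, Pp zz, pp ZZ, pp Zz, pp zz}

P/I-1 ? ·: pp|Pp
P/I-2 aff ·: Pp
P/II-1 un I-1×I-2: pp
P/II-2 ? ·: pp|Pp
P/II-3 aff I-1×I-2: Pp|PP
P/III-1 ? II-1×II-2: pp|Pp
P/III-2 un II-1×II-2: pp
P/III-3 un II-1×II-2: pp
⇒ P over [I-1,I-2,II-1,II-2,II-3,III-1,III-2,III-3]: 9 consistent
Z/I-1 ? ·: zz|Zz|ZZ
Z/I-2 aff ·: Zz|ZZ
Z/II-1 aff I-1×I-2: Zz|ZZ
Z/II-2 ? ·: zz|Zz|ZZ
Z/II-3 ? I-1×I-2: zz|Zz|ZZ
Z/III-1 ? II-1×II-2: zz|Zz|ZZ
Z/III-2 aff II-1×II-2: Zz|ZZ
Z/III-3 ? II-1×II-2: zz|Zz|ZZ
⇒ Z over [I-1,I-2,II-1,II-2,II-3,III-1,III-2,III-3]: 380 consistent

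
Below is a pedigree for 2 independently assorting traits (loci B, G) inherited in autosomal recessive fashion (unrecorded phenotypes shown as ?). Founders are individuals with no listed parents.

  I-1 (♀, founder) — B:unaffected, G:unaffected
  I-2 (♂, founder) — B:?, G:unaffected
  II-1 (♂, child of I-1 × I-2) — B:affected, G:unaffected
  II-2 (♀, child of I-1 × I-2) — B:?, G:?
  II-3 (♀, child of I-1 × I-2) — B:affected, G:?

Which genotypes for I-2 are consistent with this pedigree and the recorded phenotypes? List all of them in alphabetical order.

B/I-1 un ·: Bb
B/I-2 ? ·: Bb|bb
B/II-1 aff I-1×I-2: bb
B/II-2 ? I-1×I-2: BB|Bb|bb
B/II-3 aff I-1×I-2: bb
⇒ B over [I-1,I-2,II-1,II-2,II-3]: 5 consistent
G/I-1 un ·: GG|Gg
G/I-2 un ·: GG|Gg
G/II-1 un I-1×I-2: GG|Gg
G/II-2 ? I-1×I-2: GG|Gg|gg
G/II-3 ? I-1×I-2: GG|Gg|gg
⇒ G over [I-1,I-2,II-1,II-2,II-3]: 35 consistent

I-2 ∈ {Bb GG, Bb Gg, bb GG, bb Gg}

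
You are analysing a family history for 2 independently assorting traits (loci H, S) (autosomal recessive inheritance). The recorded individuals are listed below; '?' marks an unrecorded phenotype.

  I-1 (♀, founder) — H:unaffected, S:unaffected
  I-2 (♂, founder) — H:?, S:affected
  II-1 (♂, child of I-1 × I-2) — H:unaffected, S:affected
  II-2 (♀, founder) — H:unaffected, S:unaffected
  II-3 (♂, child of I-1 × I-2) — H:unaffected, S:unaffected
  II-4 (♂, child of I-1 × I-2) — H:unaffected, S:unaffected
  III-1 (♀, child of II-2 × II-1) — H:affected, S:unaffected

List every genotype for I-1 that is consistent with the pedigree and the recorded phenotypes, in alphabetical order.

H/I-1 un ·: HH|Hh
H/I-2 ? ·: HH|Hh|hh
H/II-1 un I-1×I-2: Hh
H/II-2 un ·: Hh
H/II-3 un I-1×I-2: HH|Hh
H/II-4 un I-1×I-2: HH|Hh
H/III-1 aff II-2×II-1: hh
⇒ H over [I-1,I-2,II-1,II-2,II-3,II-4,III-1]: 14 consistent
S/I-1 un ·: Ss
S/I-2 aff ·: ss
S/II-1 aff I-1×I-2: ss
S/II-2 un ·: SS|Ss
S/II-3 un I-1×I-2: Ss
S/II-4 un I-1×I-2: Ss
S/III-1 un II-2×II-1: Ss
⇒ S over [I-1,I-2,II-1,II-2,II-3,II-4,III-1]: 2 consistent

I-1 ∈ {HH Ss, Hh Ss}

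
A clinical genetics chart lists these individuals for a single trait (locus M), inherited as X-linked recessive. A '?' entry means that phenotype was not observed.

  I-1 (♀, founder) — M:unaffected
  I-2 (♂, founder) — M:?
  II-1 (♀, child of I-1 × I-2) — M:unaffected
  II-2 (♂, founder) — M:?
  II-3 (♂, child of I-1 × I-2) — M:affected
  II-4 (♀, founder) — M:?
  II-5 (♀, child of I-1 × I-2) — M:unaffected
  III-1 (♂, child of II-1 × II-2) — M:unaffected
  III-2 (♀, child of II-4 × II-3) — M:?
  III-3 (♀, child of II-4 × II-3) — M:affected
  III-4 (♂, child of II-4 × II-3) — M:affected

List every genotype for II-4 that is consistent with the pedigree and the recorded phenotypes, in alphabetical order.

II-4 ∈ {X^MX^m, X^mX^m}

M/I-1 un ·: X^MX^m
M/I-2 ? ·: X^MY|X^mY
M/II-1 un I-1×I-2: X^MX^M|X^MX^m
M/II-2 ? ·: X^MY|X^mY
M/II-3 aff I-1×I-2: X^mY
M/II-4 ? ·: X^MX^m|X^mX^m
M/II-5 un I-1×I-2: X^MX^M|X^MX^m
M/III-1 un II-1×II-2: X^MY
M/III-2 ? II-4×II-3: X^MX^m|X^mX^m
M/III-3 aff II-4×II-3: X^mX^m
M/III-4 aff II-4×II-3: X^mY
⇒ M over [I-1,I-2,II-1,II-2,II-3,II-4,II-5,III-1,III-2,III-3,III-4]: 30 consistent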